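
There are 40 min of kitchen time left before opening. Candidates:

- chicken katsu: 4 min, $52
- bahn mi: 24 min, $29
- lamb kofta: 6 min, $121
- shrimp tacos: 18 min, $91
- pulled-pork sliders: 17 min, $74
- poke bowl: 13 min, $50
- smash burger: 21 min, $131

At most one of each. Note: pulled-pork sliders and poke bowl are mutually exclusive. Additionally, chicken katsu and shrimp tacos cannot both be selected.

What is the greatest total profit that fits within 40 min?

By profit per min: lamb kofta 20.17, chicken katsu 13.00, smash burger 6.24, shrimp tacos 5.06 lead.
Taking chicken katsu + lamb kofta + smash burger: 31 min used, 304 in profit.
Nothing else feasible within 40 min beats 304.

304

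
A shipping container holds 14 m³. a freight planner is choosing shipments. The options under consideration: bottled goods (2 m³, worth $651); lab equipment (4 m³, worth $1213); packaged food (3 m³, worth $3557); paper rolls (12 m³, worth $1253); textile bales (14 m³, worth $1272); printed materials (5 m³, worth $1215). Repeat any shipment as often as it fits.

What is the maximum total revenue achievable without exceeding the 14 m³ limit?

Ranking by ratio (revenue/m³): packaged food 1185.67, bottled goods 325.50, lab equipment 303.25, printed materials 243.00.
The ratio ordering already packs tightly: bottled goods + 4×packaged food, 14 m³, 14879.
Nothing else within 14 m³ beats 14879.

14879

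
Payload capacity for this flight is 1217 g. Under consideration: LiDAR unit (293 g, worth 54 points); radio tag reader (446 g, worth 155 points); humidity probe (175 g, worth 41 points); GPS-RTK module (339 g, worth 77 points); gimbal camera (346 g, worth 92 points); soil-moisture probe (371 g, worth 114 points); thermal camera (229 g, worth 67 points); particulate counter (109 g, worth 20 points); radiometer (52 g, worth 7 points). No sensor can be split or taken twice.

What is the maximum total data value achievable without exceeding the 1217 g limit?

368

A density-first pass picks radio tag reader + soil-moisture probe + thermal camera + particulate counter + radiometer — 363 at 1207 g.
The 338 g tied up in thermal camera and particulate counter is better spent on gimbal camera — total rises to 368 (1215 g).
Every other selection either busts 1217 g or fails to beat 368.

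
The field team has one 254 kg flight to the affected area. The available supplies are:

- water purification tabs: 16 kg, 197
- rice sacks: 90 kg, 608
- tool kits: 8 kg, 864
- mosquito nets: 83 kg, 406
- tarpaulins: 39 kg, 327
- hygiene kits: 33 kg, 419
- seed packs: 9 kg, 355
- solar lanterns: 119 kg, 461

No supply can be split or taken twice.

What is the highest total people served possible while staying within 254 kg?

The ratio heuristic lands on water purification tabs + rice sacks + tool kits + tarpaulins + hygiene kits + seed packs (2770) but leaves 59 kg idle.
Replace tarpaulins with mosquito nets: the trade gains 79 net, giving 2849 at 239 kg.

2849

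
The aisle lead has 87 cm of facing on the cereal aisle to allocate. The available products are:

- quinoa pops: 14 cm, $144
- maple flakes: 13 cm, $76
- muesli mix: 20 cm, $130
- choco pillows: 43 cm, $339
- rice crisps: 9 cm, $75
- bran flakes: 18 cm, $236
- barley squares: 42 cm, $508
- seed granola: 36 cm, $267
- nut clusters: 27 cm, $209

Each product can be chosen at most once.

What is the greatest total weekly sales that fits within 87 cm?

By weekly sales per cm: bran flakes 13.11, barley squares 12.10, quinoa pops 10.29 lead.
A density-first pass picks quinoa pops + rice crisps + bran flakes + barley squares — 963 at 83 cm.
Replace rice crisps with maple flakes: the trade gains 1 net, giving 964 at 87 cm.
No other feasible combination exceeds 964.

964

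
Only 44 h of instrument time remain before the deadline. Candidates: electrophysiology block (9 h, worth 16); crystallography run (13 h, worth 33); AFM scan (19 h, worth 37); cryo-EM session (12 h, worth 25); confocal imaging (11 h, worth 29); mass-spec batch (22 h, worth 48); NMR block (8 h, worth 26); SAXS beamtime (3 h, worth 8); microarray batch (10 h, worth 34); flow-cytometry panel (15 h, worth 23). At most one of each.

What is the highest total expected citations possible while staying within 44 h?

122

Ranking by ratio (expected citations/h): microarray batch 3.40, NMR block 3.25, SAXS beamtime 2.67, confocal imaging 2.64.
Crystallography run + confocal imaging + NMR block + microarray batch uses 42 of the 44 h and totals 122.
Cryo-EM session + confocal imaging + NMR block + SAXS beamtime + microarray batch (44 h) also reaches 122 — a tie, but nothing goes higher.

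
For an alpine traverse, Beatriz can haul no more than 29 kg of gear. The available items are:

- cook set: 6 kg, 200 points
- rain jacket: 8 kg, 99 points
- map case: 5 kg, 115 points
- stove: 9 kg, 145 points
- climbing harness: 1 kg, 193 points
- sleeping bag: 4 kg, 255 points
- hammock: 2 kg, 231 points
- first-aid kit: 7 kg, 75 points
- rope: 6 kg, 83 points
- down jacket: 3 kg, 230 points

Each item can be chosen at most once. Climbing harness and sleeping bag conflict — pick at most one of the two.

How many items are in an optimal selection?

6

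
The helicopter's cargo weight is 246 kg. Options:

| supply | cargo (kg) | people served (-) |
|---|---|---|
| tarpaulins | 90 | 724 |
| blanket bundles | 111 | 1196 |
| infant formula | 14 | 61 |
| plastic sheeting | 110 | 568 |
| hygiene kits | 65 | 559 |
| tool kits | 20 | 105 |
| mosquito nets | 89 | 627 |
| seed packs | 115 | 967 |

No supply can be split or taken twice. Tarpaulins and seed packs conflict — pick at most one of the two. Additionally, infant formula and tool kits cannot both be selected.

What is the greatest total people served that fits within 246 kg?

Best packing: blanket bundles + tool kits + seed packs — 246 kg, 2268 total.

2268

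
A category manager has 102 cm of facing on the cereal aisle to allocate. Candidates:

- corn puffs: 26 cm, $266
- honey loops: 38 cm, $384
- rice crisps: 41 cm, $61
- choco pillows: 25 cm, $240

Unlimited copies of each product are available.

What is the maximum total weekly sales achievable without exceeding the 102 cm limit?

Greedy by ratio would take 3×corn puffs: 78 cm used, total 798.
The 52 cm tied up in 2×corn puffs is better spent on 2×honey loops — total rises to 1034 (102 cm).
No other feasible combination exceeds 1034.

1034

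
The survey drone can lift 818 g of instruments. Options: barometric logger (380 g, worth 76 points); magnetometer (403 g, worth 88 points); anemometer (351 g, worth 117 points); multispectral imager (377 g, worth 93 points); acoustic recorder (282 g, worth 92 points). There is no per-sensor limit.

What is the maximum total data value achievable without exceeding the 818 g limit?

234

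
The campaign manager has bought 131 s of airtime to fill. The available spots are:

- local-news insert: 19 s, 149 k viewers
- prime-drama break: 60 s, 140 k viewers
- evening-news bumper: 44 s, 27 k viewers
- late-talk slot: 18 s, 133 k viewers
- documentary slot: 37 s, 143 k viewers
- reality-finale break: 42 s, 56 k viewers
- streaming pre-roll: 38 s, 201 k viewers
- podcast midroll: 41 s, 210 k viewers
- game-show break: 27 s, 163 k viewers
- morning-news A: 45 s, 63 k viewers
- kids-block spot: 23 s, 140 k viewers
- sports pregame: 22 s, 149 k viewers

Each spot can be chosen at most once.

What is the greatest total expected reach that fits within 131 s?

804

Filling by ratio: local-news insert + late-talk slot + game-show break + kids-block spot + sports pregame for 734, with 22 s left unused.
Replace kids-block spot with podcast midroll: the trade gains 70 net, giving 804 at 127 s.
Runner-up local-news insert + streaming pre-roll + game-show break + kids-block spot + sports pregame tops out at 802.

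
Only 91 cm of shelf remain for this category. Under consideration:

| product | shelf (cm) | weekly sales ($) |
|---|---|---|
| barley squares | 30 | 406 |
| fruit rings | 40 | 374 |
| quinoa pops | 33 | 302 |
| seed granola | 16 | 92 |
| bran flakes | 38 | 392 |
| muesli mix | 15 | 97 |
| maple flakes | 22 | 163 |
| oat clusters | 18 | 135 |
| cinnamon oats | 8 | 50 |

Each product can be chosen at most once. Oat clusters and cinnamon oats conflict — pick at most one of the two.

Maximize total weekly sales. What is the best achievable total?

Filling by ratio: barley squares + bran flakes + oat clusters for 933, with 5 cm left unused.
Replace oat clusters with maple flakes: the trade gains 28 net, giving 961 at 90 cm.
The closest alternative, barley squares + bran flakes + muesli mix + cinnamon oats, reaches only 945.

961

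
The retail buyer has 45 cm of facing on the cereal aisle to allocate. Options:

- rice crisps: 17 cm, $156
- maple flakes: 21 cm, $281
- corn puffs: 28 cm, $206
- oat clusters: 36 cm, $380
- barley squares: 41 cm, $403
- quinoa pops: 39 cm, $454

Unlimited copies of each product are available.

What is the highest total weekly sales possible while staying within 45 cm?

562

Taking 2×maple flakes: 42 cm used, 562 in weekly sales.
Nothing else within 45 cm beats 562.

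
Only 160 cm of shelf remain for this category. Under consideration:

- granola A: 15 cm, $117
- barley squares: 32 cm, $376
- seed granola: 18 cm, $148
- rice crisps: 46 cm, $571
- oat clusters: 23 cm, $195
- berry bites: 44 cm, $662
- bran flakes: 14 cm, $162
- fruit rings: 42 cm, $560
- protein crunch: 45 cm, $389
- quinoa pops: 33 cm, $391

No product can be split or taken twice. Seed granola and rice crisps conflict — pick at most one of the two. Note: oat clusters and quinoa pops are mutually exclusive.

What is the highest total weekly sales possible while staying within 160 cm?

2000

By weekly sales per cm: berry bites 15.05, fruit rings 13.33, rice crisps 12.41, quinoa pops 11.85 lead.
Filling by ratio: rice crisps + berry bites + bran flakes + fruit rings for 1955, with 14 cm left unused.
Dropping bran flakes and fruit rings frees 56 cm; slotting in barley squares + quinoa pops (65 cm) lifts the total to 2000 at 155 cm.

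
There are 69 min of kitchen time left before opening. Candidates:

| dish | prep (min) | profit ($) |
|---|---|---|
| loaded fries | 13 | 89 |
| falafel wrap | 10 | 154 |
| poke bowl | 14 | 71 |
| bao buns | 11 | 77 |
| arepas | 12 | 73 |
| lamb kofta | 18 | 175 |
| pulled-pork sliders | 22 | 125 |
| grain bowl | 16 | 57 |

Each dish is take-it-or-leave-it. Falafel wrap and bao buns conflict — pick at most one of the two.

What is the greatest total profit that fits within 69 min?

Taking loaded fries + falafel wrap + poke bowl + arepas + lamb kofta: 67 min used, 562 in profit.
Next best is loaded fries + falafel wrap + arepas + lamb kofta + grain bowl at 548 (69 min) — short by 14.

562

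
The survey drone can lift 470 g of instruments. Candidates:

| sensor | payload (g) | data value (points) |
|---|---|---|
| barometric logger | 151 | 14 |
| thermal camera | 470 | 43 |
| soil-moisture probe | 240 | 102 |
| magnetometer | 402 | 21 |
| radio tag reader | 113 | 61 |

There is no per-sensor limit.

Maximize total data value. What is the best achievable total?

244

Density check — radio tag reader 0.54, soil-moisture probe 0.42, barometric logger 0.09 are the best per g.
Taking 4×radio tag reader: 452 g used, 244 in data value.
The spare 18 g is too small for any remaining sensor, and no exchange beats 244.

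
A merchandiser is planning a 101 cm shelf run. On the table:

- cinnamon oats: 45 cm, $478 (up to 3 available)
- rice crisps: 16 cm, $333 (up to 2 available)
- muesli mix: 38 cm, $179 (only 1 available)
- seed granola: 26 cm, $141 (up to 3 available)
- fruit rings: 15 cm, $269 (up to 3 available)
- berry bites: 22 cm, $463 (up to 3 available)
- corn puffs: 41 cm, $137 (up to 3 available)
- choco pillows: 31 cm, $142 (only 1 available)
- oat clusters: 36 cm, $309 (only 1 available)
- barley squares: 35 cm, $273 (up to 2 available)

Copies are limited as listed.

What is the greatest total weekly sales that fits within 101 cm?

Best packing: 2×rice crisps + 3×berry bites — 98 cm, 2055 total.

2055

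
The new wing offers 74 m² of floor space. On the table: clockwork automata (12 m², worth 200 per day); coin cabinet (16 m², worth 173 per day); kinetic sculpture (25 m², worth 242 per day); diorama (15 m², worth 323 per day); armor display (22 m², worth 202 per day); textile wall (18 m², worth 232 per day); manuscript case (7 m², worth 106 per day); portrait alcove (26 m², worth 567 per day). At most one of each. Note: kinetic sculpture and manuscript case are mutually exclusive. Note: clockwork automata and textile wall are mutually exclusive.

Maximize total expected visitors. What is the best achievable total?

1263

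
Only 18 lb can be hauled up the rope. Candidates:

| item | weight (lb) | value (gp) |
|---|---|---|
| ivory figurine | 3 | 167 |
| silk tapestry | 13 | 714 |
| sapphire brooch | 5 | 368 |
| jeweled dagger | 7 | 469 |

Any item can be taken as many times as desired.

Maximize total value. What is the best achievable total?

Best packing: ivory figurine + 3×sapphire brooch — 18 lb, 1271 total.

1271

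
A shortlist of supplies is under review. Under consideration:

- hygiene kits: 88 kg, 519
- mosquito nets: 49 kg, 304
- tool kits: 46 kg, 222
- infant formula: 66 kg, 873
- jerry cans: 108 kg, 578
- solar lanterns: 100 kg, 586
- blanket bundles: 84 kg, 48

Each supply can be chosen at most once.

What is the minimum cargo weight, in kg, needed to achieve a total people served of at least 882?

Look for the lowest-cargo combination reaching 882.
tool kits + infant formula reaches 1095 using 112 kg.
Below 112 kg the best achievable stays under 882.

112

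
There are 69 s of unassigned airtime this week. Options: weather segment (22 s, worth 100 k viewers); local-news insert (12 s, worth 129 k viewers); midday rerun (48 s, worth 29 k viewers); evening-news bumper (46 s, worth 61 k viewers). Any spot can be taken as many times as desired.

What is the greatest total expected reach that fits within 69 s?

Best packing: 5×local-news insert — 60 s, 645 total.
No other feasible combination exceeds 645.

645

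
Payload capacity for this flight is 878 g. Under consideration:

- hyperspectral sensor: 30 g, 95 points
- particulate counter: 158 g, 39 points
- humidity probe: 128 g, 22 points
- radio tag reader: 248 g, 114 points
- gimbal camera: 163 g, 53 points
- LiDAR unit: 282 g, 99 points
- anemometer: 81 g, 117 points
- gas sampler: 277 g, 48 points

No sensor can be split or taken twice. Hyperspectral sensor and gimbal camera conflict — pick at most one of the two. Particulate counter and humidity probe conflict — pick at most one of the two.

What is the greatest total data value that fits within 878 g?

464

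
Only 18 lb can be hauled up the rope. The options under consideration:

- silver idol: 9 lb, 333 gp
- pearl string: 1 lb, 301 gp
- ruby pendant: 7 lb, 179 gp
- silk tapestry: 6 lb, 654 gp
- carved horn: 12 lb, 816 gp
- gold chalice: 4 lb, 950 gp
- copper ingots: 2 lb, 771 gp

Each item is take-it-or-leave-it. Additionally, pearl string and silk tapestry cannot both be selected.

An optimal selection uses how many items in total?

3

Optimal total is 2537.
One optimal bundle: carved horn + gold chalice + copper ingots (18 lb).
Every optimal selection uses 3 items.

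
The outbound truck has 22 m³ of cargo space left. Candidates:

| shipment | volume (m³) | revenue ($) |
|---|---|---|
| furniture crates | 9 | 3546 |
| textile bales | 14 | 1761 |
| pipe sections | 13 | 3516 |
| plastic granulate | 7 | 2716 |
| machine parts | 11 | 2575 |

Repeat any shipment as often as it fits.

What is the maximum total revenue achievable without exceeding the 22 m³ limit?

Filling by ratio: 2×furniture crates for 7092, with 4 m³ left unused.
Dropping 2×furniture crates frees 18 m³; slotting in 3×plastic granulate (21 m³) lifts the total to 8148 at 21 m³.
The spare 1 m³ is too small for any remaining shipment, and no exchange beats 8148.

8148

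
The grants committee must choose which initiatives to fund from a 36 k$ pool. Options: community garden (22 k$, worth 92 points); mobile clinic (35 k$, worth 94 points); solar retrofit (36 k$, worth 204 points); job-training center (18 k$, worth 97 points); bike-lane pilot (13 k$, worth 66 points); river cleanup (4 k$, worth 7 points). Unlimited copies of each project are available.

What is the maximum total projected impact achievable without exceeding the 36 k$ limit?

204

The ratio ordering already packs tightly: solar retrofit, 36 k$, 204.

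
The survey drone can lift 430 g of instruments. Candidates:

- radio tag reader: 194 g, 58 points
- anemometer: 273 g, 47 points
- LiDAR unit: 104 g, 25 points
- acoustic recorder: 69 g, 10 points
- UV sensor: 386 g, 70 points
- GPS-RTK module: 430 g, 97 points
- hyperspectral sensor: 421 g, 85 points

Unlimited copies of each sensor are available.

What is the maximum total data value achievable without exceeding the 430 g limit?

Ranking by ratio (data value/g): radio tag reader 0.30, LiDAR unit 0.24, GPS-RTK module 0.23.
Taking 2×radio tag reader: 388 g used, 116 in data value.
Every other selection either busts 430 g or fails to beat 116.

116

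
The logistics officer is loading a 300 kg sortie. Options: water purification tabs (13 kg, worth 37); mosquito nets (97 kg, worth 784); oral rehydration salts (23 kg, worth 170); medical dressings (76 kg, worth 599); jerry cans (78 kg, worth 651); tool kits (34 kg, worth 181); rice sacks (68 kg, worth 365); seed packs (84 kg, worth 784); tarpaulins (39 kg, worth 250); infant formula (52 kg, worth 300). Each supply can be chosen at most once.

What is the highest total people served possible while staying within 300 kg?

Ranking by ratio (people served/kg): seed packs 9.33, jerry cans 8.35, mosquito nets 8.08.
The ratio heuristic lands on water purification tabs + mosquito nets + oral rehydration salts + jerry cans + seed packs (2426) but leaves 5 kg idle.
The 36 kg tied up in water purification tabs and oral rehydration salts is better spent on tarpaulins — total rises to 2469 (298 kg).

2469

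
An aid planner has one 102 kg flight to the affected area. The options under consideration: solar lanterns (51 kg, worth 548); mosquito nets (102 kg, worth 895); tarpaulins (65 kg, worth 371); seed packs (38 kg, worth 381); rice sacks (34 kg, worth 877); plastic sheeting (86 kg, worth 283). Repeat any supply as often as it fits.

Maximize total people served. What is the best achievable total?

Ranking by ratio (people served/kg): rice sacks 25.79, solar lanterns 10.75, seed packs 10.03, mosquito nets 8.77.
The ratio ordering already packs tightly: 3×rice sacks, 102 kg, 2631.
Nothing else within 102 kg beats 2631.

2631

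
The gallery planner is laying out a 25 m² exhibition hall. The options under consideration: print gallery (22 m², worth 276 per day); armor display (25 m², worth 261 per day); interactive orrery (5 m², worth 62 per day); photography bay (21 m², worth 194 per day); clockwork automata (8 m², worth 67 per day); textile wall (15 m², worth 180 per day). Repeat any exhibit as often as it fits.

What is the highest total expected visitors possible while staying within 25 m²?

A density-first pass picks print gallery — 276 at 22 m².
The 22 m² tied up in print gallery is better spent on 5×interactive orrery — total rises to 310 (25 m²).
Every other selection either busts 25 m² or fails to beat 310.

310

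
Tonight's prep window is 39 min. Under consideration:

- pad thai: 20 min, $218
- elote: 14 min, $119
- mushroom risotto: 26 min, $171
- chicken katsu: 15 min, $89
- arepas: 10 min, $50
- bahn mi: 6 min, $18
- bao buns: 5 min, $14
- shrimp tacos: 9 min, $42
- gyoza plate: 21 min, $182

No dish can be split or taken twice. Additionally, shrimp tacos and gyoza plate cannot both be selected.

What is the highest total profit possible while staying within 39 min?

The ratio ordering already packs tightly: pad thai + elote + bao buns, 39 min, 351.
Runner-up pad thai + elote tops out at 337.

351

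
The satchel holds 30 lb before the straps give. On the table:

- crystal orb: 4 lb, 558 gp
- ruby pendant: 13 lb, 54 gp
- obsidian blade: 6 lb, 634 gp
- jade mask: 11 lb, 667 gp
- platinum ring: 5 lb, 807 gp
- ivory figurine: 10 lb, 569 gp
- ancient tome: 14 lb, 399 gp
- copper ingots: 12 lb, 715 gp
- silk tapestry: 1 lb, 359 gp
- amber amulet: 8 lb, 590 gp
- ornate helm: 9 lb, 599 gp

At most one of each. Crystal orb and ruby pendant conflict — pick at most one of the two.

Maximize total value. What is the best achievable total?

3073

Taking the top-ratio items first gives crystal orb + obsidian blade + platinum ring + silk tapestry + amber amulet for 2948 (24 lb).
Replace amber amulet with copper ingots: the trade gains 125 net, giving 3073 at 28 lb.
Next best is crystal orb + platinum ring + copper ingots + silk tapestry + amber amulet at 3029 (30 lb) — short by 44.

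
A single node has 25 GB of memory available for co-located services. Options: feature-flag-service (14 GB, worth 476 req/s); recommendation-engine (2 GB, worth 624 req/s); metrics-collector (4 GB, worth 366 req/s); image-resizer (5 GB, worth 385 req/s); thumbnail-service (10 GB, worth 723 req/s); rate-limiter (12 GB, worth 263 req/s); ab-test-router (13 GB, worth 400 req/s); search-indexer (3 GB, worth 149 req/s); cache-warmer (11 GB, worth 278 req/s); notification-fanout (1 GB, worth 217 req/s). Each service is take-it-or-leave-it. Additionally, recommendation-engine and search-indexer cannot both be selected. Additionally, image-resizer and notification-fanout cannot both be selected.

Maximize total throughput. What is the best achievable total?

Best packing: recommendation-engine + metrics-collector + image-resizer + thumbnail-service — 21 GB, 2098 total.

2098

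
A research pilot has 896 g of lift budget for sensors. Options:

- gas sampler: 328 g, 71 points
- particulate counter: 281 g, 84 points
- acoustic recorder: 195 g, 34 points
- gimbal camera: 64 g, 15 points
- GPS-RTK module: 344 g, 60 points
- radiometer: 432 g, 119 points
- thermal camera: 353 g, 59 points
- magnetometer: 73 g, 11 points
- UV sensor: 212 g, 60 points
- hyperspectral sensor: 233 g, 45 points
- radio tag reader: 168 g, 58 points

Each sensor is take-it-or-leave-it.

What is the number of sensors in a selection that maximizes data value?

The maximum data value within 896 g is 261.
For example particulate counter + radiometer + radio tag reader achieves it, using 881 g.
All optima have 3 sensors.

3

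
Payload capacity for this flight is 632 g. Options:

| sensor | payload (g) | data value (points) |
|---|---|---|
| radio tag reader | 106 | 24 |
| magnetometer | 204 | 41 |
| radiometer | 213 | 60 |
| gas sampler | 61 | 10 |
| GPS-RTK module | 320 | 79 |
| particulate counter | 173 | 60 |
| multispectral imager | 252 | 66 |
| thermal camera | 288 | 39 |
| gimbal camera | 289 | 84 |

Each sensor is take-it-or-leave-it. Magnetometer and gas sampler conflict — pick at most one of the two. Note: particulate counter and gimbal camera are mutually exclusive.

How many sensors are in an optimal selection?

3

The maximum data value within 632 g is 168.
radio tag reader + radiometer + gimbal camera hits 168 at 608 g.
All optima have 3 sensors.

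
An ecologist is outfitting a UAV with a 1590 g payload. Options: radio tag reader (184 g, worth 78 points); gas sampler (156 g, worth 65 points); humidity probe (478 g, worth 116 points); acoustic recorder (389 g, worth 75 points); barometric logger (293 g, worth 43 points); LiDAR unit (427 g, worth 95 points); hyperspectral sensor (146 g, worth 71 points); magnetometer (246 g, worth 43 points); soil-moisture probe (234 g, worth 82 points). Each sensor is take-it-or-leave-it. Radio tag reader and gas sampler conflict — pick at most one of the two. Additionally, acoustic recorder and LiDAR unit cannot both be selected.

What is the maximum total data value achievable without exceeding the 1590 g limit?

By data value per g: hyperspectral sensor 0.49, radio tag reader 0.42, gas sampler 0.42 lead.
Taking radio tag reader + humidity probe + LiDAR unit + hyperspectral sensor + soil-moisture probe: 1469 g used, 442 in data value.
The closest alternative, radio tag reader + humidity probe + barometric logger + hyperspectral sensor + magnetometer + soil-moisture probe, reaches only 433.

442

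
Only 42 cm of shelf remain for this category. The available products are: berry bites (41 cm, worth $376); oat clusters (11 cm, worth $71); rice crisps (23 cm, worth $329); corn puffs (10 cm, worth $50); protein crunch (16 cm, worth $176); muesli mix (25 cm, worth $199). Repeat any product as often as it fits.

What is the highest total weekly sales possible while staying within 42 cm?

505

Density check — rice crisps 14.30, protein crunch 11.00, berry bites 9.17, muesli mix 7.96 are the best per cm.
Taking rice crisps + protein crunch: 39 cm used, 505 in weekly sales.
Every other selection either busts 42 cm or fails to beat 505.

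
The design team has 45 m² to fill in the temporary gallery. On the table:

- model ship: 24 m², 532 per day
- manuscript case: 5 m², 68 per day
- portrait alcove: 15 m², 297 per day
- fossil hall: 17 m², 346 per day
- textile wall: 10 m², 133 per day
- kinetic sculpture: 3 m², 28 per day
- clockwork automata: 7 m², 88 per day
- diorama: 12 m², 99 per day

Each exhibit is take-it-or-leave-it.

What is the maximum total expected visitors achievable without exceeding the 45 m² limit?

Ranking by ratio (expected visitors/m²): model ship 22.17, fossil hall 20.35, portrait alcove 19.80, manuscript case 13.60.
Best packing: model ship + fossil hall + kinetic sculpture — 44 m², 906 total.

906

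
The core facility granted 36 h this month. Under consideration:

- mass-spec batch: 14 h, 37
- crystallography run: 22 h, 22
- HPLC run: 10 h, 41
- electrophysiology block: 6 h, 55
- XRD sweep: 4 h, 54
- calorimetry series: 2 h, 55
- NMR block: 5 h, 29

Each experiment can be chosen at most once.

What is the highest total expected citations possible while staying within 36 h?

242

The ratio heuristic lands on HPLC run + electrophysiology block + XRD sweep + calorimetry series + NMR block (234) but leaves 9 h idle.
The 5 h tied up in NMR block is better spent on mass-spec batch — total rises to 242 (36 h).
The closest alternative, HPLC run + electrophysiology block + XRD sweep + calorimetry series + NMR block, reaches only 234.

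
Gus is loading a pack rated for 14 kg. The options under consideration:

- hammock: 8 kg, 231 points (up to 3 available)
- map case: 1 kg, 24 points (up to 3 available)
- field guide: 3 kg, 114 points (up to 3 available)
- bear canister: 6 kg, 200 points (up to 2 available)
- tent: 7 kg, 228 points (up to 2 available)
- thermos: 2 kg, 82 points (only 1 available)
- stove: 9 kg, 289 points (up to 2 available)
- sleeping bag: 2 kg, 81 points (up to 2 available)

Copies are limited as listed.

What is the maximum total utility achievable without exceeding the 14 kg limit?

Taking the top-ratio items first gives 2×map case + 2×field guide + thermos + 2×sleeping bag for 520 (14 kg).
The 3 kg tied up in map case and sleeping bag is better spent on field guide — total rises to 529 (14 kg).

529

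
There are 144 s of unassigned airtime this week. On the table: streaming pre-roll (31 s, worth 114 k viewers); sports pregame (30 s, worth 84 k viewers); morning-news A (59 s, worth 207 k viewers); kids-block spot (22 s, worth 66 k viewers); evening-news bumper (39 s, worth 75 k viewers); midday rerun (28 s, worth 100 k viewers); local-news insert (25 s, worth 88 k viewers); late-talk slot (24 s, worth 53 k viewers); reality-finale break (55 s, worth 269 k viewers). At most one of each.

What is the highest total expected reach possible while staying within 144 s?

Taking the top-ratio spots first gives streaming pre-roll + midday rerun + local-news insert + reality-finale break for 571 (139 s).
Dropping streaming pre-roll and local-news insert frees 56 s; slotting in morning-news A (59 s) lifts the total to 576 at 142 s.
Nothing else within 144 s beats 576.

576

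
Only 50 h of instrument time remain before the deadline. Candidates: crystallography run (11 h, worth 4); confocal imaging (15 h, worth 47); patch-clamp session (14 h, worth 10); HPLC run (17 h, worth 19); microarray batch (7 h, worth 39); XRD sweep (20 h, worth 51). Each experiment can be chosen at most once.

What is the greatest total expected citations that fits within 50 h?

137

Best packing: confocal imaging + microarray batch + XRD sweep — 42 h, 137 total.
Runner-up crystallography run + confocal imaging + HPLC run + microarray batch tops out at 109.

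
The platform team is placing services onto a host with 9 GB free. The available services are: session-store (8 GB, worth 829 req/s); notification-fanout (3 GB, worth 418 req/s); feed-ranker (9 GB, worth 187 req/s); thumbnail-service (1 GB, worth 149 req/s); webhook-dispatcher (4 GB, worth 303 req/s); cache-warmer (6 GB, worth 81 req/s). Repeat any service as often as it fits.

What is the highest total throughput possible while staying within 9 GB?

1341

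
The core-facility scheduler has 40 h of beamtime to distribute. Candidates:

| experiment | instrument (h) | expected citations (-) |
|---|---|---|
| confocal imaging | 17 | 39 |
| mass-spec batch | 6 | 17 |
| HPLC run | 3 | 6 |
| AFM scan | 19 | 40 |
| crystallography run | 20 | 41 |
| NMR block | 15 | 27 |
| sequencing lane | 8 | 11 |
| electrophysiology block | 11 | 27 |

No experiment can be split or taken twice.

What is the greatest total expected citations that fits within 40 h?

91

Density check — mass-spec batch 2.83, electrophysiology block 2.45, confocal imaging 2.29 are the best per h.
Filling by ratio: confocal imaging + mass-spec batch + HPLC run + electrophysiology block for 89, with 3 h left unused.
Replace confocal imaging with crystallography run: the trade gains 2 net, giving 91 at 40 h.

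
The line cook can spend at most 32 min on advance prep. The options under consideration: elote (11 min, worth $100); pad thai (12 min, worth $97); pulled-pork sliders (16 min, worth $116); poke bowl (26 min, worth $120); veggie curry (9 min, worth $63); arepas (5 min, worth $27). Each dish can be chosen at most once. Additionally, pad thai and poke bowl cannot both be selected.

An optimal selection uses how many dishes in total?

Optimal total is 260.
One optimal bundle: elote + pad thai + veggie curry (32 min).
Every optimal selection uses 3 dishes.

3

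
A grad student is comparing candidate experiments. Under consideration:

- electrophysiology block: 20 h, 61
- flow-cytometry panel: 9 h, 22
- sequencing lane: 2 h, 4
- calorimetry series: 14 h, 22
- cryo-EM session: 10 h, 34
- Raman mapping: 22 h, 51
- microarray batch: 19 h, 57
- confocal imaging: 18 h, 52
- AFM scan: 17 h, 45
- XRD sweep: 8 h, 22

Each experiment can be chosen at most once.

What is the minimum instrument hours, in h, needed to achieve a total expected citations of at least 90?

29

Need the lightest bundle worth ≥ 90.
Taking cryo-EM session + microarray batch gives 91 (≥ 90) for 29 h.
Below 29 h the best achievable stays under 90.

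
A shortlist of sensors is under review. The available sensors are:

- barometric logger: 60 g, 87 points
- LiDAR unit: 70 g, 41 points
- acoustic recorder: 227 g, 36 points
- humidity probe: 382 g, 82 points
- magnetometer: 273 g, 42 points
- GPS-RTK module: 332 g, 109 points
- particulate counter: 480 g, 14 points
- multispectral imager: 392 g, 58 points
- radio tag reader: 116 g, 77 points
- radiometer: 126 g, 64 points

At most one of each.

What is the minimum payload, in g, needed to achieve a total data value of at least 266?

Look for the lowest-payload combination reaching 266.
Taking barometric logger + LiDAR unit + radio tag reader + radiometer gives 269 (≥ 266) for 372 g.
Any bundle with less than 372 g falls short of 266.

372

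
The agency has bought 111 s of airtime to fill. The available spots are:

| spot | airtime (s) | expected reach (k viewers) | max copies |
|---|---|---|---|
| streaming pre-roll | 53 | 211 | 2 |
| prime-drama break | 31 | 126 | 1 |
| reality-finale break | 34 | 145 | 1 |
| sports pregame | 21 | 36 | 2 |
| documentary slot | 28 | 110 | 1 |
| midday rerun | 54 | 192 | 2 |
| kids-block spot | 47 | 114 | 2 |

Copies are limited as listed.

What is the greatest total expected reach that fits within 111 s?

Taking the top-ratio spots first gives prime-drama break + reality-finale break + documentary slot for 381 (93 s).
The 93 s tied up in prime-drama break and reality-finale break and documentary slot is better spent on 2×streaming pre-roll — total rises to 422 (106 s).

422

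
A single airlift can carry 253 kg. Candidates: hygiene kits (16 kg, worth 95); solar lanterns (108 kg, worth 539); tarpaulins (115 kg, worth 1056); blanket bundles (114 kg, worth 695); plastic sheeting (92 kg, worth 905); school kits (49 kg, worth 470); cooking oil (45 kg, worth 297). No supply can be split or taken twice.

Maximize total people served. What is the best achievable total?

The ratio heuristic lands on hygiene kits + plastic sheeting + school kits + cooking oil (1767) but leaves 51 kg idle.
Dropping hygiene kits and school kits frees 65 kg; slotting in tarpaulins (115 kg) lifts the total to 2258 at 252 kg.

2258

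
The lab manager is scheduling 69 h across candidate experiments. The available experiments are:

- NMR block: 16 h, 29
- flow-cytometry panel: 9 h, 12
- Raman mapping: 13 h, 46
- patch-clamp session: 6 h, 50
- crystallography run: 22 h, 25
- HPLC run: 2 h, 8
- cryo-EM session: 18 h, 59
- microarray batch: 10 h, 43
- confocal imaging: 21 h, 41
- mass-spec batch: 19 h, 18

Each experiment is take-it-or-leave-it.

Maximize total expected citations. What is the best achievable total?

239

The ratio heuristic lands on NMR block + Raman mapping + patch-clamp session + HPLC run + cryo-EM session + microarray batch (235) but leaves 4 h idle.
The 18 h tied up in NMR block and HPLC run is better spent on confocal imaging — total rises to 239 (68 h).
Nothing else within 69 h beats 239.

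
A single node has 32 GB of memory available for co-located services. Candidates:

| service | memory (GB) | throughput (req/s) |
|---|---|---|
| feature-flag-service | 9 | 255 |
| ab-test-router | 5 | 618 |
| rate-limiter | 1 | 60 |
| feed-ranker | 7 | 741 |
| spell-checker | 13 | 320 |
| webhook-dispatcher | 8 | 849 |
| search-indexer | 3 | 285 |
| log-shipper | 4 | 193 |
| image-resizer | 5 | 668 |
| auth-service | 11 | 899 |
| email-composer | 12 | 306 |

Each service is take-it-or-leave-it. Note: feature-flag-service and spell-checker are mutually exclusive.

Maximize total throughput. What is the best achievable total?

Density check — image-resizer 133.60, ab-test-router 123.60, webhook-dispatcher 106.12 are the best per GB.
The ratio heuristic lands on ab-test-router + rate-limiter + feed-ranker + webhook-dispatcher + search-indexer + image-resizer (3221) but leaves 3 GB idle.
Replace rate-limiter with log-shipper: the trade gains 133 net, giving 3354 at 32 GB.

3354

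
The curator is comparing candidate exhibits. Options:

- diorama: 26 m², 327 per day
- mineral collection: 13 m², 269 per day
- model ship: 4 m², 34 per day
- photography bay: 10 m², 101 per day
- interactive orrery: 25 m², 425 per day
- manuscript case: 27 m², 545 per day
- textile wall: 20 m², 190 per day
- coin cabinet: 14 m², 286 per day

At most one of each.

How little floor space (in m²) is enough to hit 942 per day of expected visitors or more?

52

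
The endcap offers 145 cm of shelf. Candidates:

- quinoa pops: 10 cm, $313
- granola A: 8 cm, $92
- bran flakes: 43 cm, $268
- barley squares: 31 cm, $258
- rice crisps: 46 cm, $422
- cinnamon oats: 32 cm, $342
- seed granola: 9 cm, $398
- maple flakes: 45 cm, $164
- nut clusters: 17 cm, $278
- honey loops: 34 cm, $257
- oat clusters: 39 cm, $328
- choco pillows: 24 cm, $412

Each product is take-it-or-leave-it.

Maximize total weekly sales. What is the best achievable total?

Ranking by ratio (weekly sales/cm): seed granola 44.22, quinoa pops 31.30, choco pillows 17.17.
Greedy by ratio would take quinoa pops + granola A + cinnamon oats + seed granola + nut clusters + oat clusters + choco pillows: 139 cm used, total 2163.
Replace cinnamon oats and oat clusters with barley squares + rice crisps: the trade gains 10 net, giving 2173 at 145 cm.
Runner-up quinoa pops + rice crisps + cinnamon oats + seed granola + nut clusters + choco pillows tops out at 2165.

2173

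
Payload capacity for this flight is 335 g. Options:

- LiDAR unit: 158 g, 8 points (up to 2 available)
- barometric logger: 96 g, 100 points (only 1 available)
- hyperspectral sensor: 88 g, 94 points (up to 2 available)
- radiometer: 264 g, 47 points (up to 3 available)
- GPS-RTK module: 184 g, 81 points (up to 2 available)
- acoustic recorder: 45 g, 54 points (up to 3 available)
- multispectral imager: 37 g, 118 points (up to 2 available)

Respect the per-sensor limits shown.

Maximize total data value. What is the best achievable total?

498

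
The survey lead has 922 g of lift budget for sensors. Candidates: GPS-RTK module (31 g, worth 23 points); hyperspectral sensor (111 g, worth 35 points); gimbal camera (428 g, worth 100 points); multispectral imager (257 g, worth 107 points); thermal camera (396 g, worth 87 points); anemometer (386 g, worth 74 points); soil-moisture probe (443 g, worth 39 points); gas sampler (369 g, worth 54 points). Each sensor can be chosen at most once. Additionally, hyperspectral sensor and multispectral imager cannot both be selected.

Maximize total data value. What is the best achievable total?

Density check — GPS-RTK module 0.74, multispectral imager 0.42, hyperspectral sensor 0.32, gimbal camera 0.23 are the best per g.
Best packing: GPS-RTK module + gimbal camera + multispectral imager — 716 g, 230 total.
That's the maximum — no feasible swap from here does better than 230.

230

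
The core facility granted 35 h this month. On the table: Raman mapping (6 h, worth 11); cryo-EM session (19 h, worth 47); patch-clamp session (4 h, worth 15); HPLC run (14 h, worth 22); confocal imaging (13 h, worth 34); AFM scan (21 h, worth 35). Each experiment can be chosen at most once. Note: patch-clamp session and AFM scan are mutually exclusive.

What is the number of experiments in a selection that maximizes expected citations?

2

The maximum expected citations within 35 h is 81.
For example cryo-EM session + confocal imaging achieves it, using 32 h.
Any selection reaching 81 contains exactly 2 experiments.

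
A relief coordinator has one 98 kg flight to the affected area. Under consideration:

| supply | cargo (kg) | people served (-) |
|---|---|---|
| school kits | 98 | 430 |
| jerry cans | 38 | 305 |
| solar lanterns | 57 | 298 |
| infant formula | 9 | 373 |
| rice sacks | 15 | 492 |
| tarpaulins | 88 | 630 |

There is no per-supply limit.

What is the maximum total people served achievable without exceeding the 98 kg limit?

Taking the top-ratio supplies first gives 10×infant formula for 3730 (90 kg).
The 9 kg tied up in infant formula is better spent on rice sacks — total rises to 3849 (96 kg).
No other feasible combination exceeds 3849.

3849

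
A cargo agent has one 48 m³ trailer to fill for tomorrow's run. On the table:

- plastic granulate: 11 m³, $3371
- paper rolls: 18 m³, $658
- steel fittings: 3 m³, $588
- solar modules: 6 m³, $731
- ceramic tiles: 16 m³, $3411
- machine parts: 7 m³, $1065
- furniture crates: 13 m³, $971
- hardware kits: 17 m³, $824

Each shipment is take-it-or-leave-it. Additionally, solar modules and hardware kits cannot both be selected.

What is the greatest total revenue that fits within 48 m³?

9166

Best packing: plastic granulate + steel fittings + solar modules + ceramic tiles + machine parts — 43 m³, 9166 total.
An exhaustive check of the 256 subsets confirms 9166.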